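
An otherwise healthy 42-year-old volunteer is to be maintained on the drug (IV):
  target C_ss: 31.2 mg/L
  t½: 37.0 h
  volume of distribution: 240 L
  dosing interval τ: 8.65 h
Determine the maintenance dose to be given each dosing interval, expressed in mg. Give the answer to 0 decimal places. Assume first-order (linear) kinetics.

1213 mg

k = ln2 / t½ = 0.693147 / 37.0 = 0.01873 h⁻¹
CL = k × Vd = 0.01873 × 240 = 4.495 L/h
At steady state, Dose/τ = Css × CL.
Dose = Css × CL × τ = 31.2 × 4.495 × 8.65 = 1213 mg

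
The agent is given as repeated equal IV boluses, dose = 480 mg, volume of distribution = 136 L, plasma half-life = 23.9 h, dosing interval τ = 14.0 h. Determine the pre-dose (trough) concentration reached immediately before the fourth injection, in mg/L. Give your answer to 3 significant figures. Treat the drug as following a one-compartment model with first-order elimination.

4.96 mg/L

C₀ per dose = Dose / Vd = 480 / 136 = 3.529 mg/L
k = ln2 / t½ = 0.693147 / 23.9 = 0.02900 h⁻¹
Fraction remaining after one interval: r = e^(−kτ) = e^(−0.02900 × 14.0) = 0.6663
Before dose 4, 3 doses have been given (aged 1τ, 2τ, 3τ).
C_trough = C₀ × (r + r² + … + r^3) = C₀ × r(1−r^3)/(1−r)
        = 3.529 × 0.6663 × (1 − 0.2958) / (1 − 0.6663) = 4.962 mg/L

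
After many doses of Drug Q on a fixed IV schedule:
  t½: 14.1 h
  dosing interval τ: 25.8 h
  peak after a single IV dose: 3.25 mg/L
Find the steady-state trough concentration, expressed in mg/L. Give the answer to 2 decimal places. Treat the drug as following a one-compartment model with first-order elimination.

1.27 mg/L

k = ln2 / t½ = 0.693147 / 14.1 = 0.04916 h⁻¹
e^(−kτ) = e^(−0.04916 × 25.8) = 0.2813
Accumulation ratio R = 1 / (1 − e^(−kτ)) = 1 / (1 − 0.2813) = 1.391
Steady-state trough = C₀ × R × e^(−kτ) = 3.25 × 1.391 × 0.2813 = 1.272 mg/L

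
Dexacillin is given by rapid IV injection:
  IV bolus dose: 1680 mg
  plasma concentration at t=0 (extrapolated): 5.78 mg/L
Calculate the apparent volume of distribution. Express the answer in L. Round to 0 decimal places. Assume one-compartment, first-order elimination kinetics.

291 L

Vd = Dose / C₀ = 1680 / 5.78 = 290.7 L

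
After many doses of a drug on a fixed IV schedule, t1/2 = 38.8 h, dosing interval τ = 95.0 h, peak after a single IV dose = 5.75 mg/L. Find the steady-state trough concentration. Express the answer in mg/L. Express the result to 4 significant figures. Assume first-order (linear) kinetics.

1.290 mg/L

k = ln2 / t½ = 0.693147 / 38.8 = 0.01786 h⁻¹
e^(−kτ) = e^(−0.01786 × 95.0) = 0.1833
Accumulation ratio R = 1 / (1 − e^(−kτ)) = 1 / (1 − 0.1833) = 1.224
Steady-state trough = C₀ × R × e^(−kτ) = 5.75 × 1.224 × 0.1833 = 1.290 mg/L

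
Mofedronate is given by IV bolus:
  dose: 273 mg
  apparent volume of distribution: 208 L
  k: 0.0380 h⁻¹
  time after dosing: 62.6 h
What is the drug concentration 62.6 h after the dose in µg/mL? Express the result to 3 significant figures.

0.122 µg/mL

C₀ = Dose / Vd = 273.0 / 208 = 1.313 mg/L
C = C₀ · e^(−k·t) = 1.313 × e^(−0.03800 × 62.6)
  = 1.313 × 0.09266 = 0.1217 mg/L
(0.1217 mg/L = 0.1217 µg/mL)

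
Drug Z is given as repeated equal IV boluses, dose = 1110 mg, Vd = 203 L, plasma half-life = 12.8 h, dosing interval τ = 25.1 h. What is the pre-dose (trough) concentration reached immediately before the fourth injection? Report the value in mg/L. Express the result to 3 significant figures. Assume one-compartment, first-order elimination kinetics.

C₀ per dose = Dose / Vd = 1110 / 203 = 5.468 mg/L
k = ln2 / t½ = 0.693147 / 12.8 = 0.05415 h⁻¹
Fraction remaining after one interval: r = e^(−kτ) = e^(−0.05415 × 25.1) = 0.2569
Before dose 4, 3 doses have been given (aged 1τ, 2τ, 3τ).
C_trough = C₀ × (r + r² + … + r^3) = C₀ × r(1−r^3)/(1−r)
        = 5.468 × 0.2569 × (1 − 0.01695) / (1 − 0.2569) = 1.858 mg/L

1.86 mg/L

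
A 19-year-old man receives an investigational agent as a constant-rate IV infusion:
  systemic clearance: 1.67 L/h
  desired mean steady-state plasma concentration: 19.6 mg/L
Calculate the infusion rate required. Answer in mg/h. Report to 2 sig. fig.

33 mg/h

At steady state, infusion rate R₀ = Css × CL = 19.6 × 1.670 = 32.73 mg/h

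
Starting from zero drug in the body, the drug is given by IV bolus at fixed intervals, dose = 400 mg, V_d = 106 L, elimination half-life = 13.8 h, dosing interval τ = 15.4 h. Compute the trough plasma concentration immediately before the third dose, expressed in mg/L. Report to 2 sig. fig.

2.5 mg/L

C₀ per dose = Dose / Vd = 400 / 106 = 3.774 mg/L
k = ln2 / t½ = 0.693147 / 13.8 = 0.05023 h⁻¹
Fraction remaining after one interval: r = e^(−kτ) = e^(−0.05023 × 15.4) = 0.4614
Before dose 3, 2 doses have been given (aged 1τ, 2τ).
C_trough = C₀ × (r + r²) = 3.774 × (0.4614 + 0.2129) = 2.545 mg/L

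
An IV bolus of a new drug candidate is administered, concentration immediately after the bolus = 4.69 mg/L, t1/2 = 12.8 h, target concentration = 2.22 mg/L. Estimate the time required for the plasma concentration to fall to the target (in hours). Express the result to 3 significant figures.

k = ln2 / t½ = 0.693147 / 12.8 = 0.05415 h⁻¹
t = ln(C₀ / C) / k = ln(4.690 / 2.22) / 0.05415
  = ln(2.113) / 0.05415 = 0.7481 / 0.05415 = 13.82 h

13.8 h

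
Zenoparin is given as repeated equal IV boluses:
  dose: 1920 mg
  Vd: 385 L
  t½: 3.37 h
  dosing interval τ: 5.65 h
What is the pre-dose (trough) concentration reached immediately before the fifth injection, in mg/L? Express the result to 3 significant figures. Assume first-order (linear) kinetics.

2.25 mg/L

C₀ per dose = Dose / Vd = 1920 / 385 = 4.987 mg/L
k = ln2 / t½ = 0.693147 / 3.37 = 0.2057 h⁻¹
Fraction remaining after one interval: r = e^(−kτ) = e^(−0.2057 × 5.65) = 0.3128
Before dose 5, 4 doses have been given (aged 1τ, 2τ, 3τ, 4τ).
C_trough = C₀ × (r + r² + … + r^4) = C₀ × r(1−r^4)/(1−r)
        = 4.987 × 0.3128 × (1 − 0.009573) / (1 − 0.3128) = 2.248 mg/L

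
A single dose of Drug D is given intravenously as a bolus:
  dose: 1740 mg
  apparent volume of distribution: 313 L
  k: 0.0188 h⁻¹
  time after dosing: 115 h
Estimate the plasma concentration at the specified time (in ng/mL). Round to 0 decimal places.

640 ng/mL

C₀ = Dose / Vd = 1740 / 313 = 5.559 mg/L
C = C₀ · e^(−k·t) = 5.559 × e^(−0.01880 × 115)
  = 5.559 × 0.1151 = 0.6398 mg/L
Convert: 0.6398 mg/L × 1000 = 639.8 ng/mL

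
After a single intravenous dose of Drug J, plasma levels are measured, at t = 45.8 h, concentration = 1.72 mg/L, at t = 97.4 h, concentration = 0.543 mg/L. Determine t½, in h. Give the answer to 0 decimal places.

31 h

k = ln(C₁/C₂) / (t₂ − t₁) = ln(1.72/0.543) / (97.4 − 45.8)
  = 1.153 / 51.60 = 0.02234 h⁻¹
t½ = ln2 / k = 0.693147 / 0.02234 = 31.03 h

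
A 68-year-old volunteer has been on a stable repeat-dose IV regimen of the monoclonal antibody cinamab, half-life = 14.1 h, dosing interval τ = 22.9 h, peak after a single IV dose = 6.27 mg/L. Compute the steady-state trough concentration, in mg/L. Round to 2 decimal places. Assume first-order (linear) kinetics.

k = ln2 / t½ = 0.693147 / 14.1 = 0.04916 h⁻¹
e^(−kτ) = e^(−0.04916 × 22.9) = 0.3244
Accumulation ratio R = 1 / (1 − e^(−kτ)) = 1 / (1 − 0.3244) = 1.480
Steady-state trough = C₀ × R × e^(−kτ) = 6.27 × 1.480 × 0.3244 = 3.010 mg/L

3.01 mg/L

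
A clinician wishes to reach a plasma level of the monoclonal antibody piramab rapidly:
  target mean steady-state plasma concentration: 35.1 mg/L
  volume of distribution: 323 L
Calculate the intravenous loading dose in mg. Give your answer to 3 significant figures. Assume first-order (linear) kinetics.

11300 mg

LD = Css × Vd = 35.1 × 323 = 11340 mg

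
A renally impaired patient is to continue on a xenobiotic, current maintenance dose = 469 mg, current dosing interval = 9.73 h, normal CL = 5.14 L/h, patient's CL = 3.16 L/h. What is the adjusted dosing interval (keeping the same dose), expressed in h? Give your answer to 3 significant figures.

To keep the same average steady-state level, dosing rate must scale with clearance.
CL ratio = 3.16 / 5.14 = 0.6148
New interval (same dose) = 9.73 / 0.6148 = 15.83 h

15.8 h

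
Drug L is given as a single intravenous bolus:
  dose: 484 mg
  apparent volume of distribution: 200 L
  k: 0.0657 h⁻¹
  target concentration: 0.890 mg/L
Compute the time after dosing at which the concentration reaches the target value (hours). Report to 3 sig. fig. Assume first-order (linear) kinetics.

C₀ = Dose / Vd = 484.0 / 200 = 2.420 mg/L
t = ln(C₀ / C) / k = ln(2.420 / 0.890) / 0.06570
  = ln(2.719) / 0.06570 = 1.000 / 0.06570 = 15.22 h

15.2 h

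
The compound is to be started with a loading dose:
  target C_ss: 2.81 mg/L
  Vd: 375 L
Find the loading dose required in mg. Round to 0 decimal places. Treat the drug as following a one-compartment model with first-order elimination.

LD = Css × Vd = 2.81 × 375 = 1054 mg

1054 mg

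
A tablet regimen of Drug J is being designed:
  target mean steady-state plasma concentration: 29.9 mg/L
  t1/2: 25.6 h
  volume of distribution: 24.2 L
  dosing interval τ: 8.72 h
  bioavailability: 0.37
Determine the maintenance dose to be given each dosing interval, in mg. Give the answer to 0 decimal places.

462 mg

k = ln2 / t½ = 0.693147 / 25.6 = 0.02708 h⁻¹
CL = k × Vd = 0.02708 × 24.2 = 0.6553 L/h
At steady state, F × (Dose/τ) = Css × CL.
Dose = Css × CL × τ / F = 29.9 × 0.6553 × 8.72 / 0.37 = 461.8 mg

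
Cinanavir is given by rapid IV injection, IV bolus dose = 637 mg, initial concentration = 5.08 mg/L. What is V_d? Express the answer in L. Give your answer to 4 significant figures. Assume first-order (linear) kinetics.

Vd = Dose / C₀ = 637.0 / 5.08 = 125.4 L

125.4 L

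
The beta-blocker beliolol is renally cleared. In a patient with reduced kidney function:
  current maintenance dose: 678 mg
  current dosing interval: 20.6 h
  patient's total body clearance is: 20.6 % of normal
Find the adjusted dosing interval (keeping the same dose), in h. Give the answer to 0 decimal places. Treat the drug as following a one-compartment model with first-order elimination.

100 h

To keep the same average steady-state level, dosing rate must scale with clearance.
CL ratio = 20.6 / 100 = 0.2060
New interval (same dose) = 20.6 / 0.2060 = 100.0 h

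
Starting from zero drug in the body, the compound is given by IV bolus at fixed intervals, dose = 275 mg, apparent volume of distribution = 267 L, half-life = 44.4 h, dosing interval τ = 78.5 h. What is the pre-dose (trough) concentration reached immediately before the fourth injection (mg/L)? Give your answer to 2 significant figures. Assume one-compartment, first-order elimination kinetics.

C₀ per dose = Dose / Vd = 275 / 267 = 1.030 mg/L
k = ln2 / t½ = 0.693147 / 44.4 = 0.01561 h⁻¹
Fraction remaining after one interval: r = e^(−kτ) = e^(−0.01561 × 78.5) = 0.2936
Before dose 4, 3 doses have been given (aged 1τ, 2τ, 3τ).
C_trough = C₀ × (r + r² + … + r^3) = C₀ × r(1−r^3)/(1−r)
        = 1.030 × 0.2936 × (1 − 0.02531) / (1 − 0.2936) = 0.4173 mg/L

0.42 mg/L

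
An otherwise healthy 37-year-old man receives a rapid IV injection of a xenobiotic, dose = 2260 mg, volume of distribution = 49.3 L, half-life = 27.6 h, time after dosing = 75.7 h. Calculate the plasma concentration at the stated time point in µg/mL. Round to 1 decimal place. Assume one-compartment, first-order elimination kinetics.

C₀ = Dose / Vd = 2260 / 49.3 = 45.84 mg/L
k = ln2 / t½ = 0.693147 / 27.6 = 0.02511 h⁻¹
C = C₀ · e^(−k·t) = 45.84 × e^(−0.02511 × 75.7)
  = 45.84 × 0.1494 = 6.848 mg/L
(6.848 mg/L = 6.848 µg/mL)

6.8 µg/mL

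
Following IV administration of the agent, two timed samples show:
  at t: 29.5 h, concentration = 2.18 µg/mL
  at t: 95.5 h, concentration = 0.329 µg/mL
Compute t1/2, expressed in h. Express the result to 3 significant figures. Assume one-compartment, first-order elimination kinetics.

24.2 h

k = ln(C₁/C₂) / (t₂ − t₁) = ln(2.18/0.329) / (95.5 − 29.5)
  = 1.891 / 66.00 = 0.02865 h⁻¹
t½ = ln2 / k = 0.693147 / 0.02865 = 24.19 h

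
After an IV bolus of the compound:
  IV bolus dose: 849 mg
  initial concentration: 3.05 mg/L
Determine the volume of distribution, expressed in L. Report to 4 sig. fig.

278.4 L

Vd = Dose / C₀ = 849.0 / 3.05 = 278.4 L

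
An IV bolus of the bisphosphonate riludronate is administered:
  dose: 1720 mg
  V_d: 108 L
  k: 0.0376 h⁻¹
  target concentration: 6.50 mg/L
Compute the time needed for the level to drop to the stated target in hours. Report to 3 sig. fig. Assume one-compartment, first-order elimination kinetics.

C₀ = Dose / Vd = 1720 / 108 = 15.93 mg/L
t = ln(C₀ / C) / k = ln(15.93 / 6.50) / 0.03760
  = ln(2.451) / 0.03760 = 0.8965 / 0.03760 = 23.84 h

23.8 h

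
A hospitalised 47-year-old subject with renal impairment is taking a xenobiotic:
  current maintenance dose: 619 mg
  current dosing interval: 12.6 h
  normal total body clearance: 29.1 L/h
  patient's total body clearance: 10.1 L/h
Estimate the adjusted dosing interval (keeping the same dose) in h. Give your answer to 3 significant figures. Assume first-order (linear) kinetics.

To keep the same average steady-state level, dosing rate must scale with clearance.
CL ratio = 10.1 / 29.1 = 0.3471
New interval (same dose) = 12.6 / 0.3471 = 36.30 h

36.3 h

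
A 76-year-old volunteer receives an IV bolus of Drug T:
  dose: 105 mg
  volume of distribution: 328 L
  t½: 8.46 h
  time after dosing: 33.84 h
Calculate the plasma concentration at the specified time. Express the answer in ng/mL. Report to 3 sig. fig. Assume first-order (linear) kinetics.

20.0 ng/mL

C₀ = Dose / Vd = 105.0 / 328 = 0.3201 mg/L
k = ln2 / t½ = 0.693147 / 8.46 = 0.08193 h⁻¹
t / t½ = 33.84 / 8.46 = 4 half-lives
C = C₀ × (1/2)^4 = 0.3201 × 0.06250 = 0.02001 mg/L
Convert: 0.02001 mg/L × 1000 = 20.01 ng/mL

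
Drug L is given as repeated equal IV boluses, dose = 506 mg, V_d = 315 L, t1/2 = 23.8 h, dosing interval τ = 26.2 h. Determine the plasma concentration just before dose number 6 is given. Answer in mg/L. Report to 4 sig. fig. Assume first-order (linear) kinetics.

1.372 mg/L

C₀ per dose = Dose / Vd = 506 / 315 = 1.606 mg/L
k = ln2 / t½ = 0.693147 / 23.8 = 0.02912 h⁻¹
Fraction remaining after one interval: r = e^(−kτ) = e^(−0.02912 × 26.2) = 0.4663
Before dose 6, 5 doses have been given (aged 1τ, 2τ, 3τ, 4τ, 5τ).
C_trough = C₀ × (r + r² + … + r^5) = C₀ × r(1−r^5)/(1−r)
        = 1.606 × 0.4663 × (1 − 0.02205) / (1 − 0.4663) = 1.372 mg/L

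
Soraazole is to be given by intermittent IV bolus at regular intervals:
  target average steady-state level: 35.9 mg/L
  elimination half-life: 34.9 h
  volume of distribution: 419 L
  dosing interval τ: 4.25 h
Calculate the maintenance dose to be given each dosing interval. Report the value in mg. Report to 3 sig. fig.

1270 mg

k = ln2 / t½ = 0.693147 / 34.9 = 0.01986 h⁻¹
CL = k × Vd = 0.01986 × 419 = 8.321 L/h
At steady state, Dose/τ = Css × CL.
Dose = Css × CL × τ = 35.9 × 8.321 × 4.25 = 1270 mg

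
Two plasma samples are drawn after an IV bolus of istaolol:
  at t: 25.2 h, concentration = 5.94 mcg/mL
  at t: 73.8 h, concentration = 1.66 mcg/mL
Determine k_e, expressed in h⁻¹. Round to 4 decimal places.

k = ln(C₁/C₂) / (t₂ − t₁) = ln(5.94/1.66) / (73.8 − 25.2)
  = 1.275 / 48.60 = 0.02623 h⁻¹

0.0262 h⁻¹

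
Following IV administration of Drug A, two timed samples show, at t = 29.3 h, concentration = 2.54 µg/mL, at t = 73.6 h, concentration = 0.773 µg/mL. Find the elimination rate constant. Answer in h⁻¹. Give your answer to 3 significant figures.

k = ln(C₁/C₂) / (t₂ − t₁) = ln(2.54/0.773) / (73.6 − 29.3)
  = 1.190 / 44.30 = 0.02686 h⁻¹

0.0269 h⁻¹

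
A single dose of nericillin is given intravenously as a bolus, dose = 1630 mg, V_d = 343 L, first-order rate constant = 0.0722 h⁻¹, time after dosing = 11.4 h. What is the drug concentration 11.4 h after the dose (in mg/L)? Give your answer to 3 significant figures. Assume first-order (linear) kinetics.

C₀ = Dose / Vd = 1630 / 343 = 4.752 mg/L
C = C₀ · e^(−k·t) = 4.752 × e^(−0.07220 × 11.4)
  = 4.752 × 0.4391 = 2.087 mg/L

2.09 mg/L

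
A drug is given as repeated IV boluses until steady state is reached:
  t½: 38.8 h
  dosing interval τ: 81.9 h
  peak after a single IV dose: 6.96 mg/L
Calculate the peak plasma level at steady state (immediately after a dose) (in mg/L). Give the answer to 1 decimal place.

9.1 mg/L

k = ln2 / t½ = 0.693147 / 38.8 = 0.01786 h⁻¹
e^(−kτ) = e^(−0.01786 × 81.9) = 0.2316
Accumulation ratio R = 1 / (1 − e^(−kτ)) = 1 / (1 − 0.2316) = 1.301
Steady-state peak = C₀ × R = 6.96 × 1.301 = 9.055 mg/L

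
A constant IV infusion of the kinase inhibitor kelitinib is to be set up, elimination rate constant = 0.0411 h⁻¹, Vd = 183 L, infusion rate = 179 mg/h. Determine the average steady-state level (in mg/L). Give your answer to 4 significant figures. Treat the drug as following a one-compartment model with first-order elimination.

CL = k × Vd = 0.04110 × 183 = 7.521 L/h
At steady state Css = R₀ / CL = 179 / 7.521 = 23.80 mg/L

23.80 mg/L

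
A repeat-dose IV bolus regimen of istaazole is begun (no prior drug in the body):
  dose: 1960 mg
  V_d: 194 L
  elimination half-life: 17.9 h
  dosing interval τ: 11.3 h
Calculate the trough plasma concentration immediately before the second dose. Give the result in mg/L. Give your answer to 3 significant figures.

C₀ per dose = Dose / Vd = 1960 / 194 = 10.10 mg/L
k = ln2 / t½ = 0.693147 / 17.9 = 0.03872 h⁻¹
Fraction remaining after one interval: r = e^(−kτ) = e^(−0.03872 × 11.3) = 0.6456
Before dose 2, 1 dose has been given (aged 1τ).
C_trough = C₀ × r = 10.10 × 0.6456 = 6.521 mg/L

6.52 mg/L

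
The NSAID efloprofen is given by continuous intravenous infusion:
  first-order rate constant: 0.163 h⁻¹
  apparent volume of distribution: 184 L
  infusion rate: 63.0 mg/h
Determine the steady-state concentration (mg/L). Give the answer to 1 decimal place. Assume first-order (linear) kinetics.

CL = k × Vd = 0.1630 × 184 = 29.99 L/h
At steady state Css = R₀ / CL = 63.0 / 29.99 = 2.101 mg/L

2.1 mg/L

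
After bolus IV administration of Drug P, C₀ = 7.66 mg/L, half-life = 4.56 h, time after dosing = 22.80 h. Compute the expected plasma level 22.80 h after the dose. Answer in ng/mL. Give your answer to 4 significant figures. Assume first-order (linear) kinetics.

k = ln2 / t½ = 0.693147 / 4.56 = 0.1520 h⁻¹
t / t½ = 22.80 / 4.56 = 5 half-lives
C = C₀ × (1/2)^5 = 7.660 × 0.03125 = 0.2394 mg/L
Convert: 0.2394 mg/L × 1000 = 239.4 ng/mL

239.4 ng/mL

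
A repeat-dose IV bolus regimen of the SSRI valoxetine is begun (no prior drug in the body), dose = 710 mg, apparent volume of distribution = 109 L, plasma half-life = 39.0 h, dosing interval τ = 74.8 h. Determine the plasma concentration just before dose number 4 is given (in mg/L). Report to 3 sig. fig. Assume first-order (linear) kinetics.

2.30 mg/L

C₀ per dose = Dose / Vd = 710 / 109 = 6.514 mg/L
k = ln2 / t½ = 0.693147 / 39.0 = 0.01777 h⁻¹
Fraction remaining after one interval: r = e^(−kτ) = e^(−0.01777 × 74.8) = 0.2647
Before dose 4, 3 doses have been given (aged 1τ, 2τ, 3τ).
C_trough = C₀ × (r + r² + … + r^3) = C₀ × r(1−r^3)/(1−r)
        = 6.514 × 0.2647 × (1 − 0.01855) / (1 − 0.2647) = 2.301 mg/L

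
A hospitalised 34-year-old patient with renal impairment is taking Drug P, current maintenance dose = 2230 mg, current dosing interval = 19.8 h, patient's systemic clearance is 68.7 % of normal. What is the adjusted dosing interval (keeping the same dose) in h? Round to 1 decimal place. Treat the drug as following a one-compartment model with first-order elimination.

To keep the same average steady-state level, dosing rate must scale with clearance.
CL ratio = 68.7 / 100 = 0.6870
New interval (same dose) = 19.8 / 0.6870 = 28.82 h

28.8 h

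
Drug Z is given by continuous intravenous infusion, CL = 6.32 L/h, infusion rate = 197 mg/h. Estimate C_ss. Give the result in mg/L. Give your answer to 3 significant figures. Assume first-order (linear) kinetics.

At steady state Css = R₀ / CL = 197 / 6.320 = 31.17 mg/L

31.2 mg/L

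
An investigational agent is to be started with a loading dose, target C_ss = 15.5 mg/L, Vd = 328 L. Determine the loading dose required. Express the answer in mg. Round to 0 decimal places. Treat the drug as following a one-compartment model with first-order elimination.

5084 mg

LD = Css × Vd = 15.5 × 328 = 5084 mg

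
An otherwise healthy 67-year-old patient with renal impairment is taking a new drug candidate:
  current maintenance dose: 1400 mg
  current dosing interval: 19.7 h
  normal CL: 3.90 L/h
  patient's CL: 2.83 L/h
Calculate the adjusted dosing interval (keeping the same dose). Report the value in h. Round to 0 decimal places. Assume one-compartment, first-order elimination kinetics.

To keep the same average steady-state level, dosing rate must scale with clearance.
CL ratio = 2.83 / 3.90 = 0.7256
New interval (same dose) = 19.7 / 0.7256 = 27.15 h

27 h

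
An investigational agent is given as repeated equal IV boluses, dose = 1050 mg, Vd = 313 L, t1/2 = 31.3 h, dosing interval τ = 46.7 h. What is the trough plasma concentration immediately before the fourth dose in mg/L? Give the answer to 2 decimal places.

1.77 mg/L

C₀ per dose = Dose / Vd = 1050 / 313 = 3.355 mg/L
k = ln2 / t½ = 0.693147 / 31.3 = 0.02215 h⁻¹
Fraction remaining after one interval: r = e^(−kτ) = e^(−0.02215 × 46.7) = 0.3554
Before dose 4, 3 doses have been given (aged 1τ, 2τ, 3τ).
C_trough = C₀ × (r + r² + … + r^3) = C₀ × r(1−r^3)/(1−r)
        = 3.355 × 0.3554 × (1 − 0.04489) / (1 − 0.3554) = 1.767 mg/L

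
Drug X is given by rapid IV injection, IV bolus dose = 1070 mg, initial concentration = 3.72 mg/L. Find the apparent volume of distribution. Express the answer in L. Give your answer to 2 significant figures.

Vd = Dose / C₀ = 1070 / 3.72 = 287.6 L

290 L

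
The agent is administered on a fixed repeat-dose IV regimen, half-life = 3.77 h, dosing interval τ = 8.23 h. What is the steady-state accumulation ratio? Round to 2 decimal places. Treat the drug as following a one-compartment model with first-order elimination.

k = ln2 / t½ = 0.693147 / 3.77 = 0.1839 h⁻¹
e^(−kτ) = e^(−0.1839 × 8.23) = 0.2201
Accumulation ratio R = 1 / (1 − e^(−kτ)) = 1 / (1 − 0.2201) = 1.282

1.28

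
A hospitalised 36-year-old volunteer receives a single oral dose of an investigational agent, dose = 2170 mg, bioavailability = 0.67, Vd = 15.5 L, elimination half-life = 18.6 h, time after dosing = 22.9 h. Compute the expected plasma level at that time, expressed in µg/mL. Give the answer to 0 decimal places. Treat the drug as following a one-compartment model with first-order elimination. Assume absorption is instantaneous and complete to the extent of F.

40 µg/mL

Amount reaching circulation = F × Dose = 0.67 × 2170 = 1454 mg
C₀ = F·Dose / Vd = 1454 / 15.5 = 93.81 mg/L
k = ln2 / t½ = 0.693147 / 18.6 = 0.03727 h⁻¹
C = C₀ · e^(−k·t) = 93.81 × e^(−0.03727 × 22.9)
  = 93.81 × 0.4259 = 39.95 mg/L
(39.95 mg/L = 39.95 µg/mL)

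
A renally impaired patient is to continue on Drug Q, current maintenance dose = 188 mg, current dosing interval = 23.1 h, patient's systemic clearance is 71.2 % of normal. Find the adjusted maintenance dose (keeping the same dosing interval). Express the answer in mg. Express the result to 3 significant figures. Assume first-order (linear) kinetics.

To keep the same average steady-state level, dosing rate must scale with clearance.
CL ratio = 71.2 / 100 = 0.7120
New dose (same interval) = 188 × 0.7120 = 133.9 mg

134 mg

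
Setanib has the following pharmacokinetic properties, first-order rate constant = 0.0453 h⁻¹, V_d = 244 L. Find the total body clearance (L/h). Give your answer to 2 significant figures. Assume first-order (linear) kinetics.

CL = k × Vd = 0.0453 × 244 = 11.05 L/h

11 L/h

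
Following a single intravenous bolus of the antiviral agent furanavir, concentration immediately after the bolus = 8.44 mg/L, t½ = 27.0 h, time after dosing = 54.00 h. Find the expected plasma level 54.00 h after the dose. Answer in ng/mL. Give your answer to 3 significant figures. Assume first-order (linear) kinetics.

2110 ng/mL

k = ln2 / t½ = 0.693147 / 27.0 = 0.02567 h⁻¹
t / t½ = 54.00 / 27.0 = 2 half-lives
C = C₀ × (1/2)^2 = 8.440 × 0.2500 = 2.110 mg/L
Convert: 2.110 mg/L × 1000 = 2110 ng/mL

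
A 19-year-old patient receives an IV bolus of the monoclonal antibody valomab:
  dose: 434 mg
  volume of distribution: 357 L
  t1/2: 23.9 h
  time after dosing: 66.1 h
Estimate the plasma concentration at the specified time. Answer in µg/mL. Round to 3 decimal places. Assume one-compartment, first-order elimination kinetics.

0.179 µg/mL

C₀ = Dose / Vd = 434.0 / 357 = 1.216 mg/L
k = ln2 / t½ = 0.693147 / 23.9 = 0.02900 h⁻¹
C = C₀ · e^(−k·t) = 1.216 × e^(−0.02900 × 66.1)
  = 1.216 × 0.1471 = 0.1789 mg/L
(0.1789 mg/L = 0.1789 µg/mL)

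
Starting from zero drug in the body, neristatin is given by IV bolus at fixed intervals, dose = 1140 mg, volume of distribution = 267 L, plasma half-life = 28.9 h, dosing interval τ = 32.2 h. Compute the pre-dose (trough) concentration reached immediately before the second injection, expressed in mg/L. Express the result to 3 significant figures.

1.97 mg/L

C₀ per dose = Dose / Vd = 1140 / 267 = 4.270 mg/L
k = ln2 / t½ = 0.693147 / 28.9 = 0.02398 h⁻¹
Fraction remaining after one interval: r = e^(−kτ) = e^(−0.02398 × 32.2) = 0.4620
Before dose 2, 1 dose has been given (aged 1τ).
C_trough = C₀ × r = 4.270 × 0.4620 = 1.973 mg/L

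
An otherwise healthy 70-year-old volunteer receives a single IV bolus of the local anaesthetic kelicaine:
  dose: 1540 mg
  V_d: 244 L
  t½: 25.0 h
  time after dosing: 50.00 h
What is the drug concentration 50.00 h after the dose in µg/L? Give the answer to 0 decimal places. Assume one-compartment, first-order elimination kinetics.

1578 µg/L

C₀ = Dose / Vd = 1540 / 244 = 6.311 mg/L
k = ln2 / t½ = 0.693147 / 25.0 = 0.02773 h⁻¹
t / t½ = 50.00 / 25.0 = 2 half-lives
C = C₀ × (1/2)^2 = 6.311 × 0.2500 = 1.578 mg/L
Convert: 1.578 mg/L × 1000 = 1578 µg/L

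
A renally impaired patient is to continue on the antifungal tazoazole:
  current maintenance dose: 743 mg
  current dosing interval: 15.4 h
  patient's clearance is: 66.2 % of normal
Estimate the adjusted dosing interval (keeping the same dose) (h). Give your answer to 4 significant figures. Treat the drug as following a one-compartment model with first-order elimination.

23.26 h

To keep the same average steady-state level, dosing rate must scale with clearance.
CL ratio = 66.2 / 100 = 0.6620
New interval (same dose) = 15.4 / 0.6620 = 23.26 h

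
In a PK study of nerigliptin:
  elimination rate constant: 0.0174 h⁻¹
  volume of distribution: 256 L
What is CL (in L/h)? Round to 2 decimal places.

CL = k × Vd = 0.0174 × 256 = 4.454 L/h

4.45 L/h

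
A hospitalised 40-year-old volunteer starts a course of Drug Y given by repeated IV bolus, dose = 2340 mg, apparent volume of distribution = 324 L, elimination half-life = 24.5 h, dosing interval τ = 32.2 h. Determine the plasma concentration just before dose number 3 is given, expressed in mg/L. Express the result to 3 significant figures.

C₀ per dose = Dose / Vd = 2340 / 324 = 7.222 mg/L
k = ln2 / t½ = 0.693147 / 24.5 = 0.02829 h⁻¹
Fraction remaining after one interval: r = e^(−kτ) = e^(−0.02829 × 32.2) = 0.4021
Before dose 3, 2 doses have been given (aged 1τ, 2τ).
C_trough = C₀ × (r + r²) = 7.222 × (0.4021 + 0.1617) = 4.072 mg/L

4.07 mg/L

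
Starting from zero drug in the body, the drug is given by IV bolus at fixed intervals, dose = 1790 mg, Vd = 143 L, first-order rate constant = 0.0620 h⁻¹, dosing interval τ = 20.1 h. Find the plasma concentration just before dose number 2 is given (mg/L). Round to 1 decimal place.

C₀ per dose = Dose / Vd = 1790 / 143 = 12.52 mg/L
Fraction remaining after one interval: r = e^(−kτ) = e^(−0.06200 × 20.1) = 0.2876
Before dose 2, 1 dose has been given (aged 1τ).
C_trough = C₀ × r = 12.52 × 0.2876 = 3.601 mg/L

3.6 mg/L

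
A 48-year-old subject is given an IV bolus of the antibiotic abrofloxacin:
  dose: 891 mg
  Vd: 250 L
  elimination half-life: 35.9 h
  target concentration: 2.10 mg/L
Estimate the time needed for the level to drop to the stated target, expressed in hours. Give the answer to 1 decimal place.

C₀ = Dose / Vd = 891.0 / 250 = 3.564 mg/L
k = ln2 / t½ = 0.693147 / 35.9 = 0.01931 h⁻¹
t = ln(C₀ / C) / k = ln(3.564 / 2.10) / 0.01931
  = ln(1.697) / 0.01931 = 0.5289 / 0.01931 = 27.39 h

27.4 h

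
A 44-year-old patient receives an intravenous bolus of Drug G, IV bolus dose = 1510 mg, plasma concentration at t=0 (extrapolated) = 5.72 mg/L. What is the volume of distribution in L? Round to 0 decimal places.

264 L

Vd = Dose / C₀ = 1510 / 5.72 = 264.0 L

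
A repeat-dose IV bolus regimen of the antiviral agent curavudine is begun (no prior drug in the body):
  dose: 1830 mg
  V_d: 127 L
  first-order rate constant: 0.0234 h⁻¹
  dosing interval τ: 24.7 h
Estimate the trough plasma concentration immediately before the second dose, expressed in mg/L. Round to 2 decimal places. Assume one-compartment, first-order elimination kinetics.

C₀ per dose = Dose / Vd = 1830 / 127 = 14.41 mg/L
Fraction remaining after one interval: r = e^(−kτ) = e^(−0.02340 × 24.7) = 0.5610
Before dose 2, 1 dose has been given (aged 1τ).
C_trough = C₀ × r = 14.41 × 0.5610 = 8.084 mg/L

8.08 mg/L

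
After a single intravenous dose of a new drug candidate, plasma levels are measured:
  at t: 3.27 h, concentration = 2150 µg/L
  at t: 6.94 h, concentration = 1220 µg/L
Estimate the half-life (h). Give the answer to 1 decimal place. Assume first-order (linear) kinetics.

k = ln(C₁/C₂) / (t₂ − t₁) = ln(2150/1220) / (6.94 − 3.27)
  = 0.5666 / 3.670 = 0.1544 h⁻¹
t½ = ln2 / k = 0.693147 / 0.1544 = 4.489 h

4.5 h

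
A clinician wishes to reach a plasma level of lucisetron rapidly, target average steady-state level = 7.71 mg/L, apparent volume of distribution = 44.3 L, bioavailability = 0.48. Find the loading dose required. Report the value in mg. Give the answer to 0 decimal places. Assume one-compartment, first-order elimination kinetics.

712 mg

LD = Css × Vd / F = 7.71 × 44.3 / 0.48 = 711.6 mg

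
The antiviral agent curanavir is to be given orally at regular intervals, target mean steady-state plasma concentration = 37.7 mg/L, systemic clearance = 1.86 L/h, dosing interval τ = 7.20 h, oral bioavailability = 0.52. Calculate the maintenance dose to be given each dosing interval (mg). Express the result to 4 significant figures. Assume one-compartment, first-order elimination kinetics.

At steady state, F × (Dose/τ) = Css × CL.
Dose = Css × CL × τ / F = 37.7 × 1.860 × 7.20 / 0.52 = 970.9 mg

970.9 mg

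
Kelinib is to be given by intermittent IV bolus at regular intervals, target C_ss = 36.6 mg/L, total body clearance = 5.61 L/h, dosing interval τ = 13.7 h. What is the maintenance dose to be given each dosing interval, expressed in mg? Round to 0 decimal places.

2813 mg

At steady state, Dose/τ = Css × CL.
Dose = Css × CL × τ = 36.6 × 5.610 × 13.7 = 2813 mg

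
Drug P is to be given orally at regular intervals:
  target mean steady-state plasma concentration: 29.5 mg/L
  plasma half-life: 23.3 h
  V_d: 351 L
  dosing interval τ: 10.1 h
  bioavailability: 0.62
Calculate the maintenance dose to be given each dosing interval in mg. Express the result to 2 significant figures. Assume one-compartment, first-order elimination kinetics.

k = ln2 / t½ = 0.693147 / 23.3 = 0.02975 h⁻¹
CL = k × Vd = 0.02975 × 351 = 10.44 L/h
At steady state, F × (Dose/τ) = Css × CL.
Dose = Css × CL × τ / F = 29.5 × 10.44 × 10.1 / 0.62 = 5017 mg

5000 mg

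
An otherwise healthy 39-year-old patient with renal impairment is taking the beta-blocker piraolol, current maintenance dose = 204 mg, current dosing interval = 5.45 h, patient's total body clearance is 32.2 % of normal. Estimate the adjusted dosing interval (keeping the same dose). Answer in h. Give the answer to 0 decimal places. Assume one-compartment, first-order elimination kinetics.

17 h

To keep the same average steady-state level, dosing rate must scale with clearance.
CL ratio = 32.2 / 100 = 0.3220
New interval (same dose) = 5.45 / 0.3220 = 16.93 h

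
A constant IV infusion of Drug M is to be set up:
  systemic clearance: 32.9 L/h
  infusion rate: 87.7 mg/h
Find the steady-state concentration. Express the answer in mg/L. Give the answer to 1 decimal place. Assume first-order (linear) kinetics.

At steady state Css = R₀ / CL = 87.7 / 32.90 = 2.666 mg/L

2.7 mg/L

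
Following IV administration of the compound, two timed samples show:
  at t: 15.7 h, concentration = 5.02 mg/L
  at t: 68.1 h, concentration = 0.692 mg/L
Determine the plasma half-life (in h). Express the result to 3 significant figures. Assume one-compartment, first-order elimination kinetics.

k = ln(C₁/C₂) / (t₂ − t₁) = ln(5.02/0.692) / (68.1 − 15.7)
  = 1.982 / 52.40 = 0.03782 h⁻¹
t½ = ln2 / k = 0.693147 / 0.03782 = 18.33 h

18.3 h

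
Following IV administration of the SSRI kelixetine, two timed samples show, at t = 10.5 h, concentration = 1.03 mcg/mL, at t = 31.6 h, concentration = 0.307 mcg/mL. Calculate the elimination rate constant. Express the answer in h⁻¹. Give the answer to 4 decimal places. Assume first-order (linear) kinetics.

k = ln(C₁/C₂) / (t₂ − t₁) = ln(1.03/0.307) / (31.6 − 10.5)
  = 1.210 / 21.10 = 0.05735 h⁻¹

0.0574 h⁻¹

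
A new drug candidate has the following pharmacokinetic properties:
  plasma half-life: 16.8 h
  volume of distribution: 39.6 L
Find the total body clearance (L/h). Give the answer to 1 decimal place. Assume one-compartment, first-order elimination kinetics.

k = ln2 / t½ = 0.693147 / 16.8 = 0.04126 h⁻¹
CL = k × Vd = 0.04126 × 39.6 = 1.634 L/h

1.6 L/h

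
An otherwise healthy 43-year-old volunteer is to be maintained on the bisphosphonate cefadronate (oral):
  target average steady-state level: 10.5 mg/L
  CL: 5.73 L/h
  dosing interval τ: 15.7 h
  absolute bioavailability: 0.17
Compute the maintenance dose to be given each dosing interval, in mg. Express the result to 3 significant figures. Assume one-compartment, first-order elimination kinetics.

At steady state, F × (Dose/τ) = Css × CL.
Dose = Css × CL × τ / F = 10.5 × 5.730 × 15.7 / 0.17 = 5556 mg

5560 mg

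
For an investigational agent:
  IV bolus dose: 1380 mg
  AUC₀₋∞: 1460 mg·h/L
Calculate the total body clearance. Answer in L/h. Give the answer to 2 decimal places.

CL = Dose / AUC = 1380 / 1460 = 0.9452 L/h

0.95 L/h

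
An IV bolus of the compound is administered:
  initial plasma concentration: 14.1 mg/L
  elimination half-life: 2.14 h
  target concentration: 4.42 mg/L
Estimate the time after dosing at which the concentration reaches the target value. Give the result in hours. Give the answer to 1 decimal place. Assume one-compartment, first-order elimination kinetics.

k = ln2 / t½ = 0.693147 / 2.14 = 0.3239 h⁻¹
t = ln(C₀ / C) / k = ln(14.10 / 4.42) / 0.3239
  = ln(3.190) / 0.3239 = 1.160 / 0.3239 = 3.581 h

3.6 h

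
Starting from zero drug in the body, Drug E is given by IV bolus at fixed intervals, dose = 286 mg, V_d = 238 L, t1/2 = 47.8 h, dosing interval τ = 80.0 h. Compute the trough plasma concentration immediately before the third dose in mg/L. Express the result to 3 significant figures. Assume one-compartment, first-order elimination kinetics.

0.495 mg/L

C₀ per dose = Dose / Vd = 286 / 238 = 1.202 mg/L
k = ln2 / t½ = 0.693147 / 47.8 = 0.01450 h⁻¹
Fraction remaining after one interval: r = e^(−kτ) = e^(−0.01450 × 80.0) = 0.3135
Before dose 3, 2 doses have been given (aged 1τ, 2τ).
C_trough = C₀ × (r + r²) = 1.202 × (0.3135 + 0.09828) = 0.4950 mg/L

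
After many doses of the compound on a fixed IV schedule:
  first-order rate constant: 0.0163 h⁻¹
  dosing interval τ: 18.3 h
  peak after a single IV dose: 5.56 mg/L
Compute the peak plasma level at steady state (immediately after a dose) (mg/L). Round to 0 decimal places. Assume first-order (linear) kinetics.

e^(−kτ) = e^(−0.01630 × 18.3) = 0.7421
Accumulation ratio R = 1 / (1 − e^(−kτ)) = 1 / (1 − 0.7421) = 3.877
Steady-state peak = C₀ × R = 5.56 × 3.877 = 21.56 mg/L

22 mg/L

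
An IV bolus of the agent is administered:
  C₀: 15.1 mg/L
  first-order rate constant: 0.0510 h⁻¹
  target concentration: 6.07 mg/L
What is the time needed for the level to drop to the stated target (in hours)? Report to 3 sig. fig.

t = ln(C₀ / C) / k = ln(15.10 / 6.07) / 0.05100
  = ln(2.488) / 0.05100 = 0.9115 / 0.05100 = 17.87 h

17.9 h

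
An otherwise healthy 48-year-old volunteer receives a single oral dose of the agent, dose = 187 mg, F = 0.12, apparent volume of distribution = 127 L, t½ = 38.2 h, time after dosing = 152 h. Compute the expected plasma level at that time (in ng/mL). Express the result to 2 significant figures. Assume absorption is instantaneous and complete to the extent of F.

11 ng/mL

Amount reaching circulation = F × Dose = 0.12 × 187.0 = 22.44 mg
C₀ = F·Dose / Vd = 22.44 / 127 = 0.1767 mg/L
k = ln2 / t½ = 0.693147 / 38.2 = 0.01815 h⁻¹
C = C₀ · e^(−k·t) = 0.1767 × e^(−0.01815 × 152)
  = 0.1767 × 0.06337 = 0.01120 mg/L
Convert: 0.01120 mg/L × 1000 = 11.20 ng/mL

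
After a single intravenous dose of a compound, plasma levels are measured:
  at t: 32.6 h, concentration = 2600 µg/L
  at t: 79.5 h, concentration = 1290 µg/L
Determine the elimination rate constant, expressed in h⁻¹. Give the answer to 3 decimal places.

0.015 h⁻¹

k = ln(C₁/C₂) / (t₂ − t₁) = ln(2600/1290) / (79.5 − 32.6)
  = 0.7009 / 46.90 = 0.01494 h⁻¹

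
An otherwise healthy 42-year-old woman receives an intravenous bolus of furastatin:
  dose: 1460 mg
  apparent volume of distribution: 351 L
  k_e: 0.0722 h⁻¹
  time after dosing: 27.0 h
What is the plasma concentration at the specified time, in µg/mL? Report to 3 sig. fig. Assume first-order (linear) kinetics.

0.592 µg/mL

C₀ = Dose / Vd = 1460 / 351 = 4.160 mg/L
C = C₀ · e^(−k·t) = 4.160 × e^(−0.07220 × 27.0)
  = 4.160 × 0.1424 = 0.5924 mg/L
(0.5924 mg/L = 0.5924 µg/mL)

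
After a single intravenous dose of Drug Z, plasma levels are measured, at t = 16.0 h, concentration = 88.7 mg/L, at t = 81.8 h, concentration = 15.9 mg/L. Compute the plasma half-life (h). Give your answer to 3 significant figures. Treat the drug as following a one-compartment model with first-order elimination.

k = ln(C₁/C₂) / (t₂ − t₁) = ln(88.7/15.9) / (81.8 − 16.0)
  = 1.719 / 65.80 = 0.02612 h⁻¹
t½ = ln2 / k = 0.693147 / 0.02612 = 26.54 h

26.5 h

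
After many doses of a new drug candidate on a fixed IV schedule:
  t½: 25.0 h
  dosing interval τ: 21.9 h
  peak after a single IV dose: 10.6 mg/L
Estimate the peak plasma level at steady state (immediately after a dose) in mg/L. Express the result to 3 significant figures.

k = ln2 / t½ = 0.693147 / 25.0 = 0.02773 h⁻¹
e^(−kτ) = e^(−0.02773 × 21.9) = 0.5448
Accumulation ratio R = 1 / (1 − e^(−kτ)) = 1 / (1 − 0.5448) = 2.197
Steady-state peak = C₀ × R = 10.6 × 2.197 = 23.29 mg/L

23.3 mg/L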